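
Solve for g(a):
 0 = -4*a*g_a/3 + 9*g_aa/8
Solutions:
 g(a) = C1 + C2*erfi(4*sqrt(3)*a/9)


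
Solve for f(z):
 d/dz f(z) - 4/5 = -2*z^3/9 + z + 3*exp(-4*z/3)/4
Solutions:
 f(z) = C1 - z^4/18 + z^2/2 + 4*z/5 - 9*exp(-4*z/3)/16


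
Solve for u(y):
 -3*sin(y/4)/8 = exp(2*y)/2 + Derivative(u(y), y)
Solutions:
 u(y) = C1 - exp(2*y)/4 + 3*cos(y/4)/2


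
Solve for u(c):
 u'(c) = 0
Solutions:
 u(c) = C1


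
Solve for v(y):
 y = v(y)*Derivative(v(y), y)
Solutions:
 v(y) = -sqrt(C1 + y^2)
 v(y) = sqrt(C1 + y^2)


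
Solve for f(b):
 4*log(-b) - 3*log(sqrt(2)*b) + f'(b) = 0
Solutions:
 f(b) = C1 - b*log(b) + b*(1 + 3*log(2)/2 - 4*I*pi)


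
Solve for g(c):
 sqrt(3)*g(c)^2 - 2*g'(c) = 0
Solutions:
 g(c) = -2/(C1 + sqrt(3)*c)


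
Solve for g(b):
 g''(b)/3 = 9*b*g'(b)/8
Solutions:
 g(b) = C1 + C2*erfi(3*sqrt(3)*b/4)


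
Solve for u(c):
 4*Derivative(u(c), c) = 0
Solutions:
 u(c) = C1


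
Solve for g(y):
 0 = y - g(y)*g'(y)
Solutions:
 g(y) = -sqrt(C1 + y^2)
 g(y) = sqrt(C1 + y^2)


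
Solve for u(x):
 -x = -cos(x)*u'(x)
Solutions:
 u(x) = C1 + Integral(x/cos(x), x)


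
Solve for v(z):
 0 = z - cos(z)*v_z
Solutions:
 v(z) = C1 + Integral(z/cos(z), z)


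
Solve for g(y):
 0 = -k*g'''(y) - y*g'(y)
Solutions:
 g(y) = C1 + Integral(C2*airyai(y*(-1/k)^(1/3)) + C3*airybi(y*(-1/k)^(1/3)), y)


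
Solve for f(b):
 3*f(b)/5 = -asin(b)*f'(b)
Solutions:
 f(b) = C1*exp(-3*Integral(1/asin(b), b)/5)


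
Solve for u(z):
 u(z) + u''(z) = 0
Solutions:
 u(z) = C1*sin(z) + C2*cos(z)


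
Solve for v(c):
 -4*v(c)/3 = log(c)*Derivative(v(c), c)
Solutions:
 v(c) = C1*exp(-4*li(c)/3)


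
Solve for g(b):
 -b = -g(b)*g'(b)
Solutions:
 g(b) = -sqrt(C1 + b^2)
 g(b) = sqrt(C1 + b^2)


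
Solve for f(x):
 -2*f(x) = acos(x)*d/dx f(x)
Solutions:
 f(x) = C1*exp(-2*Integral(1/acos(x), x))


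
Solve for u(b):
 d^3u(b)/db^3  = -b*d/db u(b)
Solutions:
 u(b) = C1 + Integral(C2*airyai(-b) + C3*airybi(-b), b)


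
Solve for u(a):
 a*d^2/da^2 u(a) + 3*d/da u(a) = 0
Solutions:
 u(a) = C1 + C2/a^2


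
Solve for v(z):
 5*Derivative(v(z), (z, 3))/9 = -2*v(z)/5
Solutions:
 v(z) = C3*exp(z*(-90^(1/3) + 3*10^(1/3)*3^(2/3))/20)*sin(3*10^(1/3)*3^(1/6)*z/10) + C4*exp(z*(-90^(1/3) + 3*10^(1/3)*3^(2/3))/20)*cos(3*10^(1/3)*3^(1/6)*z/10) + C5*exp(-z*(90^(1/3) + 3*10^(1/3)*3^(2/3))/20) + (C1*sin(3*10^(1/3)*3^(1/6)*z/10) + C2*cos(3*10^(1/3)*3^(1/6)*z/10))*exp(90^(1/3)*z/10)


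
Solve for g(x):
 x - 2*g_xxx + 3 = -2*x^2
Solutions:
 g(x) = C1 + C2*x + C3*x^2 + x^5/60 + x^4/48 + x^3/4


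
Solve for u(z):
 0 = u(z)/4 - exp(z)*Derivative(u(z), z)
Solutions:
 u(z) = C1*exp(-exp(-z)/4)


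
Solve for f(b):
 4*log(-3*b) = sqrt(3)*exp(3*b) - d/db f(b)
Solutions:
 f(b) = C1 - 4*b*log(-b) + 4*b*(1 - log(3)) + sqrt(3)*exp(3*b)/3


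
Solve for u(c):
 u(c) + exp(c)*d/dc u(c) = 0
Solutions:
 u(c) = C1*exp(exp(-c))


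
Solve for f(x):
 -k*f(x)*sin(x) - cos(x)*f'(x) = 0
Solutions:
 f(x) = C1*exp(k*log(cos(x)))


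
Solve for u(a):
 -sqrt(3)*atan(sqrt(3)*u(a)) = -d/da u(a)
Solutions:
 Integral(1/atan(sqrt(3)*_y), (_y, u(a))) = C1 + sqrt(3)*a


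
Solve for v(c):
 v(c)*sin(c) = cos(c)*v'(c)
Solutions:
 v(c) = C1/cos(c)


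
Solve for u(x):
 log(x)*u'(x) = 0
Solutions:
 u(x) = C1


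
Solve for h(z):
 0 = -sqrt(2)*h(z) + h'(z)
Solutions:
 h(z) = C1*exp(sqrt(2)*z)


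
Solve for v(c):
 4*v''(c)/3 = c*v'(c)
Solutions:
 v(c) = C1 + C2*erfi(sqrt(6)*c/4)


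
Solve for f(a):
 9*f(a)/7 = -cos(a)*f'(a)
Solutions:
 f(a) = C1*(sin(a) - 1)^(9/14)/(sin(a) + 1)^(9/14)


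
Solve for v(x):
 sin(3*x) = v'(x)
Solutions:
 v(x) = C1 - cos(3*x)/3


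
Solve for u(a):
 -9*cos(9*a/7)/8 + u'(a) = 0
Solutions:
 u(a) = C1 + 7*sin(9*a/7)/8


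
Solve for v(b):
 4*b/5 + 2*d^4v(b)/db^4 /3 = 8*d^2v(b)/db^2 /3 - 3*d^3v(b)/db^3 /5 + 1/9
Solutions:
 v(b) = C1 + C2*b + C3*exp(-5*b/2) + C4*exp(8*b/5) + b^3/20 + 31*b^2/2400


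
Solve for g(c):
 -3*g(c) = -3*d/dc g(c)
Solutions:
 g(c) = C1*exp(c)


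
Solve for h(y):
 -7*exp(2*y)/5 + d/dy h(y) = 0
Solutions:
 h(y) = C1 + 7*exp(2*y)/10


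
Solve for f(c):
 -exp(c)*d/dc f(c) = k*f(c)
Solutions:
 f(c) = C1*exp(k*exp(-c))


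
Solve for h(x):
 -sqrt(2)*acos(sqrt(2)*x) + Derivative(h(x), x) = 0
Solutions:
 h(x) = C1 + sqrt(2)*(x*acos(sqrt(2)*x) - sqrt(2)*sqrt(1 - 2*x^2)/2)


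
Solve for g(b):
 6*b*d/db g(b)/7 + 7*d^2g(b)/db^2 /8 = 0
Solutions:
 g(b) = C1 + C2*erf(2*sqrt(6)*b/7)


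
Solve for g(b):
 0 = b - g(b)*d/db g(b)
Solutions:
 g(b) = -sqrt(C1 + b^2)
 g(b) = sqrt(C1 + b^2)


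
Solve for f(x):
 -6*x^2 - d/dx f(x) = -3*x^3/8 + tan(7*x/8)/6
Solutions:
 f(x) = C1 + 3*x^4/32 - 2*x^3 + 4*log(cos(7*x/8))/21


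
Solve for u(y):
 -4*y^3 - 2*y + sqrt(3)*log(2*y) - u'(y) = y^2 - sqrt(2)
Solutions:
 u(y) = C1 - y^4 - y^3/3 - y^2 + sqrt(3)*y*log(y) - sqrt(3)*y + sqrt(3)*y*log(2) + sqrt(2)*y


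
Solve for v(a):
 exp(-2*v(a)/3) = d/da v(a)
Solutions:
 v(a) = 3*log(-sqrt(C1 + a)) - 3*log(3) + 3*log(6)/2
 v(a) = 3*log(C1 + a)/2 - 3*log(3) + 3*log(6)/2


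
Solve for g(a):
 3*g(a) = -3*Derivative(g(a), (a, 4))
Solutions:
 g(a) = (C1*sin(sqrt(2)*a/2) + C2*cos(sqrt(2)*a/2))*exp(-sqrt(2)*a/2) + (C3*sin(sqrt(2)*a/2) + C4*cos(sqrt(2)*a/2))*exp(sqrt(2)*a/2)


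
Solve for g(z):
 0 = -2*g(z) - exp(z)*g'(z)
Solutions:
 g(z) = C1*exp(2*exp(-z))


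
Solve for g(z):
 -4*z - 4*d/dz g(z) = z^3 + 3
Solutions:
 g(z) = C1 - z^4/16 - z^2/2 - 3*z/4


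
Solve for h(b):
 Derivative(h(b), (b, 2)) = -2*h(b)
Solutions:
 h(b) = C1*sin(sqrt(2)*b) + C2*cos(sqrt(2)*b)


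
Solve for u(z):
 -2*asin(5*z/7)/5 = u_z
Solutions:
 u(z) = C1 - 2*z*asin(5*z/7)/5 - 2*sqrt(49 - 25*z^2)/25


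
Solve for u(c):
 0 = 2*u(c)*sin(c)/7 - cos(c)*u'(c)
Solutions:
 u(c) = C1/cos(c)^(2/7)


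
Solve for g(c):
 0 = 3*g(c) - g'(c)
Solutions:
 g(c) = C1*exp(3*c)


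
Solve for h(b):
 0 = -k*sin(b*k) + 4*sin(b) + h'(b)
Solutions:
 h(b) = C1 + 4*cos(b) - cos(b*k)


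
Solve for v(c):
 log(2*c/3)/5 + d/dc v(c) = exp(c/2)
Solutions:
 v(c) = C1 - c*log(c)/5 + c*(-log(2) + 1 + log(3))/5 + 2*exp(c/2)


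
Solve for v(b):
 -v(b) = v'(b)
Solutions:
 v(b) = C1*exp(-b)


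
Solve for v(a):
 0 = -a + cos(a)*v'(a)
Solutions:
 v(a) = C1 + Integral(a/cos(a), a)


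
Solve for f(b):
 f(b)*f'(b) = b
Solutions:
 f(b) = -sqrt(C1 + b^2)
 f(b) = sqrt(C1 + b^2)


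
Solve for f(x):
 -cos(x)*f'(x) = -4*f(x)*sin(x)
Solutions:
 f(x) = C1/cos(x)^4


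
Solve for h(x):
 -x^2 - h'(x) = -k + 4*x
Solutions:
 h(x) = C1 + k*x - x^3/3 - 2*x^2


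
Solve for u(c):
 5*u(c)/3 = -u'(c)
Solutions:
 u(c) = C1*exp(-5*c/3)


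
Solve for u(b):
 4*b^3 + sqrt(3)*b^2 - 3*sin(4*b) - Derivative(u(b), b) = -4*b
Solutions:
 u(b) = C1 + b^4 + sqrt(3)*b^3/3 + 2*b^2 + 3*cos(4*b)/4


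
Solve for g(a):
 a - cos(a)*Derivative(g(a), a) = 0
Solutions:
 g(a) = C1 + Integral(a/cos(a), a)


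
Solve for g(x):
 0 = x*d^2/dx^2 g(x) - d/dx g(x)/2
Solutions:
 g(x) = C1 + C2*x^(3/2)


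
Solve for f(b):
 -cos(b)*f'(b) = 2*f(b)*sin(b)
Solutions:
 f(b) = C1*cos(b)^2


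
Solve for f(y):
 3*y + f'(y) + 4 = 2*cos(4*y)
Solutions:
 f(y) = C1 - 3*y^2/2 - 4*y + sin(4*y)/2


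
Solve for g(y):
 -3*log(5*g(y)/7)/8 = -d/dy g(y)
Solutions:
 -8*Integral(1/(log(_y) - log(7) + log(5)), (_y, g(y)))/3 = C1 - y


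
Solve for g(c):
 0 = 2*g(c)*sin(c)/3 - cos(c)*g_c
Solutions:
 g(c) = C1/cos(c)^(2/3)


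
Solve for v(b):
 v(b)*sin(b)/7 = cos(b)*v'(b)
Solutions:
 v(b) = C1/cos(b)^(1/7)


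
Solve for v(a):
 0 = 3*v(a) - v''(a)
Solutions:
 v(a) = C1*exp(-sqrt(3)*a) + C2*exp(sqrt(3)*a)


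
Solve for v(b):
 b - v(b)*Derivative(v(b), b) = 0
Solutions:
 v(b) = -sqrt(C1 + b^2)
 v(b) = sqrt(C1 + b^2)


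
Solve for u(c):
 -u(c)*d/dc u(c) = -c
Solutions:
 u(c) = -sqrt(C1 + c^2)
 u(c) = sqrt(C1 + c^2)


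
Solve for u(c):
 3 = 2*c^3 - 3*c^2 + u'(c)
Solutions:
 u(c) = C1 - c^4/2 + c^3 + 3*c


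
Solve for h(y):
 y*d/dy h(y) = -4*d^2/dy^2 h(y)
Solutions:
 h(y) = C1 + C2*erf(sqrt(2)*y/4)


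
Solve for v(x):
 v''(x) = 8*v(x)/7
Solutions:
 v(x) = C1*exp(-2*sqrt(14)*x/7) + C2*exp(2*sqrt(14)*x/7)


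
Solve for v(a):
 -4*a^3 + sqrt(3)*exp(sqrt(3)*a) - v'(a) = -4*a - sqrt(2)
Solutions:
 v(a) = C1 - a^4 + 2*a^2 + sqrt(2)*a + exp(sqrt(3)*a)


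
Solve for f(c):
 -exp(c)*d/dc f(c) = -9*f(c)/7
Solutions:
 f(c) = C1*exp(-9*exp(-c)/7)


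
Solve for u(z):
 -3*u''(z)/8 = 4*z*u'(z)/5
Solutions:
 u(z) = C1 + C2*erf(4*sqrt(15)*z/15)


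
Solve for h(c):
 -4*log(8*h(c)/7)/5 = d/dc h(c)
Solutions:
 5*Integral(1/(log(_y) - log(7) + 3*log(2)), (_y, h(c)))/4 = C1 - c


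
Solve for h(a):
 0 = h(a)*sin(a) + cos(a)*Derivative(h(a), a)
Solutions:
 h(a) = C1*cos(a)


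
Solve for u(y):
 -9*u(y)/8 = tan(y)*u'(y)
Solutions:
 u(y) = C1/sin(y)^(9/8)


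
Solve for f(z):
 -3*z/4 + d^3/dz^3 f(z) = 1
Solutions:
 f(z) = C1 + C2*z + C3*z^2 + z^4/32 + z^3/6


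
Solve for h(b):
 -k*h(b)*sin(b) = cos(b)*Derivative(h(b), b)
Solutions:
 h(b) = C1*exp(k*log(cos(b)))


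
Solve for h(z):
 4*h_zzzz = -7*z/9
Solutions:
 h(z) = C1 + C2*z + C3*z^2 + C4*z^3 - 7*z^5/4320


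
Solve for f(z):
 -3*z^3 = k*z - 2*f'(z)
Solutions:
 f(z) = C1 + k*z^2/4 + 3*z^4/8


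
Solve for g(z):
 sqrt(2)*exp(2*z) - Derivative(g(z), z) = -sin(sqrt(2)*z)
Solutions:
 g(z) = C1 + sqrt(2)*exp(2*z)/2 - sqrt(2)*cos(sqrt(2)*z)/2


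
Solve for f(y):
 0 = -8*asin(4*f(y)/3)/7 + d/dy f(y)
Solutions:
 Integral(1/asin(4*_y/3), (_y, f(y))) = C1 + 8*y/7


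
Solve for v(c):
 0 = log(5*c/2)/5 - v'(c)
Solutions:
 v(c) = C1 + c*log(c)/5 - c/5 - c*log(2)/5 + c*log(5)/5


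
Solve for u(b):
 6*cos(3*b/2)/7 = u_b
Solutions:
 u(b) = C1 + 4*sin(3*b/2)/7


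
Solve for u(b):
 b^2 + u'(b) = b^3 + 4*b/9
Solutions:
 u(b) = C1 + b^4/4 - b^3/3 + 2*b^2/9


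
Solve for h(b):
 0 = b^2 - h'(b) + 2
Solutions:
 h(b) = C1 + b^3/3 + 2*b


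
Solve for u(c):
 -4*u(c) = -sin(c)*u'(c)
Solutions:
 u(c) = C1*(cos(c)^2 - 2*cos(c) + 1)/(cos(c)^2 + 2*cos(c) + 1)


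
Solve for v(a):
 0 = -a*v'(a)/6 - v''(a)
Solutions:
 v(a) = C1 + C2*erf(sqrt(3)*a/6)


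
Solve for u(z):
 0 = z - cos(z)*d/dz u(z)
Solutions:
 u(z) = C1 + Integral(z/cos(z), z)


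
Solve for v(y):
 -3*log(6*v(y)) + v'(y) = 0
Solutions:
 -Integral(1/(log(_y) + log(6)), (_y, v(y)))/3 = C1 - y


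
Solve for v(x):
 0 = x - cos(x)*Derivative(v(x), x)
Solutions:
 v(x) = C1 + Integral(x/cos(x), x)


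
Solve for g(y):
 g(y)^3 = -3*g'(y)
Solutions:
 g(y) = -sqrt(6)*sqrt(-1/(C1 - y))/2
 g(y) = sqrt(6)*sqrt(-1/(C1 - y))/2


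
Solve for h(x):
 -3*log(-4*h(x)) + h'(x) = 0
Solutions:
 -Integral(1/(log(-_y) + 2*log(2)), (_y, h(x)))/3 = C1 - x


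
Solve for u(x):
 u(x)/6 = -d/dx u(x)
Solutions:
 u(x) = C1*exp(-x/6)


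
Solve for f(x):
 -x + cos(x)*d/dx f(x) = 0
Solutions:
 f(x) = C1 + Integral(x/cos(x), x)


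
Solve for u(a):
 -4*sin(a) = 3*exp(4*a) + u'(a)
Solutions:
 u(a) = C1 - 3*exp(4*a)/4 + 4*cos(a)


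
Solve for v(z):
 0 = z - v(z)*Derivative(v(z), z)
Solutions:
 v(z) = -sqrt(C1 + z^2)
 v(z) = sqrt(C1 + z^2)


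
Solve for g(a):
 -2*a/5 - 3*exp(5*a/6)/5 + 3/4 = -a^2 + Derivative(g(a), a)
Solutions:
 g(a) = C1 + a^3/3 - a^2/5 + 3*a/4 - 18*exp(5*a/6)/25


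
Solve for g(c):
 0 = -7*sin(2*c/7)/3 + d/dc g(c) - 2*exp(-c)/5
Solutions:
 g(c) = C1 - 49*cos(2*c/7)/6 - 2*exp(-c)/5


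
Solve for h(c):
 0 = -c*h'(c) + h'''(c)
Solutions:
 h(c) = C1 + Integral(C2*airyai(c) + C3*airybi(c), c)


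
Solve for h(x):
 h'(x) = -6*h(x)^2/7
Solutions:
 h(x) = 7/(C1 + 6*x)


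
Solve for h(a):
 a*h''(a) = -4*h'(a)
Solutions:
 h(a) = C1 + C2/a^3


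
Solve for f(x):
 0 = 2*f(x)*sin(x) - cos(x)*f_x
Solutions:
 f(x) = C1/cos(x)^2


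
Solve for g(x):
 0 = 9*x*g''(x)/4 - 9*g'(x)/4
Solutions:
 g(x) = C1 + C2*x^2


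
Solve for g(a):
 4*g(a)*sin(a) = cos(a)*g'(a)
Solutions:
 g(a) = C1/cos(a)^4


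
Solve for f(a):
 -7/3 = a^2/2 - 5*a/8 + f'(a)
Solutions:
 f(a) = C1 - a^3/6 + 5*a^2/16 - 7*a/3


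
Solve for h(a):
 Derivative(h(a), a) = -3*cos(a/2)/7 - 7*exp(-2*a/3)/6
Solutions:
 h(a) = C1 - 6*sin(a/2)/7 + 7*exp(-2*a/3)/4


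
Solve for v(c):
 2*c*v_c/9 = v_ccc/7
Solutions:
 v(c) = C1 + Integral(C2*airyai(42^(1/3)*c/3) + C3*airybi(42^(1/3)*c/3), c)


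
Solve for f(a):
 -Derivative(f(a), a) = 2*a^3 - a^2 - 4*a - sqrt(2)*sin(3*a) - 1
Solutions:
 f(a) = C1 - a^4/2 + a^3/3 + 2*a^2 + a - sqrt(2)*cos(3*a)/3


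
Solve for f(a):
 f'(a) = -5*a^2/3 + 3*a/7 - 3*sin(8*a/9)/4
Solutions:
 f(a) = C1 - 5*a^3/9 + 3*a^2/14 + 27*cos(8*a/9)/32


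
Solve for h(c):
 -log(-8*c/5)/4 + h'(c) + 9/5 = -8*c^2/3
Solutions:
 h(c) = C1 - 8*c^3/9 + c*log(-c)/4 + c*(-41 - 5*log(5) + 15*log(2))/20


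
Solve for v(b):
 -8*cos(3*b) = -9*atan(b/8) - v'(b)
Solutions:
 v(b) = C1 - 9*b*atan(b/8) + 36*log(b^2 + 64) + 8*sin(3*b)/3


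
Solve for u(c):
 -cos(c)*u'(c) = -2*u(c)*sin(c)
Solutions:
 u(c) = C1/cos(c)^2


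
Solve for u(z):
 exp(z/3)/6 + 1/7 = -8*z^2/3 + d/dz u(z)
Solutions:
 u(z) = C1 + 8*z^3/9 + z/7 + exp(z/3)/2


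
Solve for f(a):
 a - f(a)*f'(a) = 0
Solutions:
 f(a) = -sqrt(C1 + a^2)
 f(a) = sqrt(C1 + a^2)


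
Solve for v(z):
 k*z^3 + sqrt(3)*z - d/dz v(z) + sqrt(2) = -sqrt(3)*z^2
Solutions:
 v(z) = C1 + k*z^4/4 + sqrt(3)*z^3/3 + sqrt(3)*z^2/2 + sqrt(2)*z


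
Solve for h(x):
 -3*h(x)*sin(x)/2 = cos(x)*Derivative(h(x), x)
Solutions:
 h(x) = C1*cos(x)^(3/2)


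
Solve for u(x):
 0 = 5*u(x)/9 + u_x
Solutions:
 u(x) = C1*exp(-5*x/9)


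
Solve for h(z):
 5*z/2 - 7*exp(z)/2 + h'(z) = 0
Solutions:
 h(z) = C1 - 5*z^2/4 + 7*exp(z)/2


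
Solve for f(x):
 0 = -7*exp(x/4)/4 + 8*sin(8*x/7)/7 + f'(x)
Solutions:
 f(x) = C1 + 7*exp(x/4) + cos(8*x/7)


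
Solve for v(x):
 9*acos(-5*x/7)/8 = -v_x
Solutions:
 v(x) = C1 - 9*x*acos(-5*x/7)/8 - 9*sqrt(49 - 25*x^2)/40


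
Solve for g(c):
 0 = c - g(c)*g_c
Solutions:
 g(c) = -sqrt(C1 + c^2)
 g(c) = sqrt(C1 + c^2)


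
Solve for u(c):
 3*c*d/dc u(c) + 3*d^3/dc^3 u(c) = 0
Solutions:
 u(c) = C1 + Integral(C2*airyai(-c) + C3*airybi(-c), c)


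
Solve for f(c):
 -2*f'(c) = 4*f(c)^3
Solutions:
 f(c) = -sqrt(2)*sqrt(-1/(C1 - 2*c))/2
 f(c) = sqrt(2)*sqrt(-1/(C1 - 2*c))/2


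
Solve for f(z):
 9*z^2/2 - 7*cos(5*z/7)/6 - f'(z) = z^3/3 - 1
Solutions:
 f(z) = C1 - z^4/12 + 3*z^3/2 + z - 49*sin(5*z/7)/30


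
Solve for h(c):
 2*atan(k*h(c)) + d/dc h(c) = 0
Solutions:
 Integral(1/atan(_y*k), (_y, h(c))) = C1 - 2*c


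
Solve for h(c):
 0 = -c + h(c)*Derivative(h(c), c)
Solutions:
 h(c) = -sqrt(C1 + c^2)
 h(c) = sqrt(C1 + c^2)


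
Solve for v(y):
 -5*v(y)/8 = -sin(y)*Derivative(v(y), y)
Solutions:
 v(y) = C1*(cos(y) - 1)^(5/16)/(cos(y) + 1)^(5/16)


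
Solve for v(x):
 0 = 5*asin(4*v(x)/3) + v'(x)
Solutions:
 Integral(1/asin(4*_y/3), (_y, v(x))) = C1 - 5*x


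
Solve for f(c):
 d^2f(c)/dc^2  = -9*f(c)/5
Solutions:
 f(c) = C1*sin(3*sqrt(5)*c/5) + C2*cos(3*sqrt(5)*c/5)


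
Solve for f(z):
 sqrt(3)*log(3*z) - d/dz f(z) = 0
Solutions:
 f(z) = C1 + sqrt(3)*z*log(z) - sqrt(3)*z + sqrt(3)*z*log(3)


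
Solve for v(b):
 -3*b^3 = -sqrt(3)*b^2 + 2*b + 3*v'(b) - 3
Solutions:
 v(b) = C1 - b^4/4 + sqrt(3)*b^3/9 - b^2/3 + b


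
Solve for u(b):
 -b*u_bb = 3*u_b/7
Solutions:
 u(b) = C1 + C2*b^(4/7)


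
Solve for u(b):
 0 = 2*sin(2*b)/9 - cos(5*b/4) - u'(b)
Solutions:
 u(b) = C1 - 4*sin(5*b/4)/5 - cos(2*b)/9


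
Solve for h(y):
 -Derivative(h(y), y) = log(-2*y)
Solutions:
 h(y) = C1 - y*log(-y) + y*(1 - log(2))


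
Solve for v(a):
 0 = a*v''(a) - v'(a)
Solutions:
 v(a) = C1 + C2*a^2


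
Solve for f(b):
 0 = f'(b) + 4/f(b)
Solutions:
 f(b) = -sqrt(C1 - 8*b)
 f(b) = sqrt(C1 - 8*b)


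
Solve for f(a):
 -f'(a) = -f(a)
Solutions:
 f(a) = C1*exp(a)


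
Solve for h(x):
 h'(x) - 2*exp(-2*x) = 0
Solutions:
 h(x) = C1 - exp(-2*x)


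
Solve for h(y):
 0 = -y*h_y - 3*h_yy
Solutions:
 h(y) = C1 + C2*erf(sqrt(6)*y/6)


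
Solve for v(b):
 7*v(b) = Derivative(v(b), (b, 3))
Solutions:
 v(b) = C3*exp(7^(1/3)*b) + (C1*sin(sqrt(3)*7^(1/3)*b/2) + C2*cos(sqrt(3)*7^(1/3)*b/2))*exp(-7^(1/3)*b/2)


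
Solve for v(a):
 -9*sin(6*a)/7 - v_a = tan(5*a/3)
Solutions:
 v(a) = C1 + 3*log(cos(5*a/3))/5 + 3*cos(6*a)/14


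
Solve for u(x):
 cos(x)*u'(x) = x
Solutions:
 u(x) = C1 + Integral(x/cos(x), x)


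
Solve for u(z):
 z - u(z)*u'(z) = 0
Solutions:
 u(z) = -sqrt(C1 + z^2)
 u(z) = sqrt(C1 + z^2)


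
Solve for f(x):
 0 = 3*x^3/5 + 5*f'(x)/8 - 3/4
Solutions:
 f(x) = C1 - 6*x^4/25 + 6*x/5


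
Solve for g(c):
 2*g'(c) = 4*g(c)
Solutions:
 g(c) = C1*exp(2*c)


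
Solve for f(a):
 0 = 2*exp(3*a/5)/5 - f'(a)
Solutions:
 f(a) = C1 + 2*exp(3*a/5)/3


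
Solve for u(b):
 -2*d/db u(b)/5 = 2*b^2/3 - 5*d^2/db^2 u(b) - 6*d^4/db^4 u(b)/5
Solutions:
 u(b) = C1 + C2*exp(2^(1/3)*b*(-(18 + sqrt(31574))^(1/3) + 25*2^(1/3)/(18 + sqrt(31574))^(1/3))/12)*sin(2^(1/3)*sqrt(3)*b*(25*2^(1/3)/(18 + sqrt(31574))^(1/3) + (18 + sqrt(31574))^(1/3))/12) + C3*exp(2^(1/3)*b*(-(18 + sqrt(31574))^(1/3) + 25*2^(1/3)/(18 + sqrt(31574))^(1/3))/12)*cos(2^(1/3)*sqrt(3)*b*(25*2^(1/3)/(18 + sqrt(31574))^(1/3) + (18 + sqrt(31574))^(1/3))/12) + C4*exp(-2^(1/3)*b*(-(18 + sqrt(31574))^(1/3) + 25*2^(1/3)/(18 + sqrt(31574))^(1/3))/6) - 5*b^3/9 - 125*b^2/6 - 3125*b/6


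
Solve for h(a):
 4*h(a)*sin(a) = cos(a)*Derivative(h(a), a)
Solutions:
 h(a) = C1/cos(a)^4


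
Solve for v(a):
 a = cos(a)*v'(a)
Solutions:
 v(a) = C1 + Integral(a/cos(a), a)


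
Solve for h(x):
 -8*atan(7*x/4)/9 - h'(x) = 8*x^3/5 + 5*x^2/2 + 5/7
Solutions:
 h(x) = C1 - 2*x^4/5 - 5*x^3/6 - 8*x*atan(7*x/4)/9 - 5*x/7 + 16*log(49*x^2 + 16)/63


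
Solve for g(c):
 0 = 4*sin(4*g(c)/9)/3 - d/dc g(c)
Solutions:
 -4*c/3 + 9*log(cos(4*g(c)/9) - 1)/8 - 9*log(cos(4*g(c)/9) + 1)/8 = C1


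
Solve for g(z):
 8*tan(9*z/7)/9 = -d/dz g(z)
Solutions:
 g(z) = C1 + 56*log(cos(9*z/7))/81


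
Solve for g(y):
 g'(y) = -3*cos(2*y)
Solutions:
 g(y) = C1 - 3*sin(2*y)/2


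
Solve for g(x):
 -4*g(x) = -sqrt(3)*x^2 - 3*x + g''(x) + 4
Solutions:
 g(x) = C1*sin(2*x) + C2*cos(2*x) + sqrt(3)*x^2/4 + 3*x/4 - 1 - sqrt(3)/8


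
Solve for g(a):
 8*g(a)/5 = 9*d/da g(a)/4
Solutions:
 g(a) = C1*exp(32*a/45)


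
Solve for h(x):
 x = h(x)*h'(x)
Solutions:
 h(x) = -sqrt(C1 + x^2)
 h(x) = sqrt(C1 + x^2)


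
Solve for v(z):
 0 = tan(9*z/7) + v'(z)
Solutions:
 v(z) = C1 + 7*log(cos(9*z/7))/9


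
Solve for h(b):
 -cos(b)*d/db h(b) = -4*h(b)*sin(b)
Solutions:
 h(b) = C1/cos(b)^4


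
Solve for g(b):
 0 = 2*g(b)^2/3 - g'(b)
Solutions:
 g(b) = -3/(C1 + 2*b)


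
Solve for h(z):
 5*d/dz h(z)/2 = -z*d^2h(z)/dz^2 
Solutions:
 h(z) = C1 + C2/z^(3/2)


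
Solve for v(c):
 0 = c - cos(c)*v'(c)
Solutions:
 v(c) = C1 + Integral(c/cos(c), c)


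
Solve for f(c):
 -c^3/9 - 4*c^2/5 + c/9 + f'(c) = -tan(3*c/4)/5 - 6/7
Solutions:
 f(c) = C1 + c^4/36 + 4*c^3/15 - c^2/18 - 6*c/7 + 4*log(cos(3*c/4))/15


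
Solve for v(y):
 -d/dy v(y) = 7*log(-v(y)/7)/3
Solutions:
 3*Integral(1/(log(-_y) - log(7)), (_y, v(y)))/7 = C1 - y


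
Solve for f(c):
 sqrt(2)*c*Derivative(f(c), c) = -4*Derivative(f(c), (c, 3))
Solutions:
 f(c) = C1 + Integral(C2*airyai(-sqrt(2)*c/2) + C3*airybi(-sqrt(2)*c/2), c)


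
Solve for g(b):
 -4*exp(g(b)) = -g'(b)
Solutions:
 g(b) = log(-1/(C1 + 4*b))


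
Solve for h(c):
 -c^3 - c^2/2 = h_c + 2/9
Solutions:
 h(c) = C1 - c^4/4 - c^3/6 - 2*c/9


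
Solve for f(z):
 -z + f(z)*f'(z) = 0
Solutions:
 f(z) = -sqrt(C1 + z^2)
 f(z) = sqrt(C1 + z^2)


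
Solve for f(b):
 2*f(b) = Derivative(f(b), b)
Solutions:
 f(b) = C1*exp(2*b)


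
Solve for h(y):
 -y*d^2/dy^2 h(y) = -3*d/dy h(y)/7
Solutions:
 h(y) = C1 + C2*y^(10/7)


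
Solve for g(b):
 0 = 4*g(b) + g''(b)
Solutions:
 g(b) = C1*sin(2*b) + C2*cos(2*b)


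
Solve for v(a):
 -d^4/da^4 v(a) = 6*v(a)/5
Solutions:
 v(a) = (C1*sin(10^(3/4)*3^(1/4)*a/10) + C2*cos(10^(3/4)*3^(1/4)*a/10))*exp(-10^(3/4)*3^(1/4)*a/10) + (C3*sin(10^(3/4)*3^(1/4)*a/10) + C4*cos(10^(3/4)*3^(1/4)*a/10))*exp(10^(3/4)*3^(1/4)*a/10)


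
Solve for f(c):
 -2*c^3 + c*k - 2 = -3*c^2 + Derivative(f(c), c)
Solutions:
 f(c) = C1 - c^4/2 + c^3 + c^2*k/2 - 2*c


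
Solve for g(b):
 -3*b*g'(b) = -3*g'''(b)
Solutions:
 g(b) = C1 + Integral(C2*airyai(b) + C3*airybi(b), b)


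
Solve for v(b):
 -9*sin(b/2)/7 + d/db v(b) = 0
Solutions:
 v(b) = C1 - 18*cos(b/2)/7


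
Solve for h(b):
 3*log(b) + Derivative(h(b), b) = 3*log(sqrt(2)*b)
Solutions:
 h(b) = C1 + 3*b*log(2)/2


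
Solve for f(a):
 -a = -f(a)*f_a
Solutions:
 f(a) = -sqrt(C1 + a^2)
 f(a) = sqrt(C1 + a^2)


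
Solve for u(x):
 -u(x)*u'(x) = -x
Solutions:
 u(x) = -sqrt(C1 + x^2)
 u(x) = sqrt(C1 + x^2)


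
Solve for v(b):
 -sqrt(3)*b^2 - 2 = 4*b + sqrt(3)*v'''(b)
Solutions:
 v(b) = C1 + C2*b + C3*b^2 - b^5/60 - sqrt(3)*b^4/18 - sqrt(3)*b^3/9


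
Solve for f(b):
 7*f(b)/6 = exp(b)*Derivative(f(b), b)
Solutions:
 f(b) = C1*exp(-7*exp(-b)/6)


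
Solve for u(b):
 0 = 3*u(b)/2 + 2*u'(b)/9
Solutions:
 u(b) = C1*exp(-27*b/4)


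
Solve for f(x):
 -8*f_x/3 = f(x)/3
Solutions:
 f(x) = C1*exp(-x/8)


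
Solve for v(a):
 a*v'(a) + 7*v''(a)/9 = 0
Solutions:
 v(a) = C1 + C2*erf(3*sqrt(14)*a/14)


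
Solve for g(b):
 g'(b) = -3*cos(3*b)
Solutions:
 g(b) = C1 - sin(3*b)


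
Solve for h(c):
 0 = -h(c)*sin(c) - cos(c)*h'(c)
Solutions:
 h(c) = C1*cos(c)


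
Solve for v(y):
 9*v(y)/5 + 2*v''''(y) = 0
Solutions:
 v(y) = (C1*sin(2^(1/4)*sqrt(3)*5^(3/4)*y/10) + C2*cos(2^(1/4)*sqrt(3)*5^(3/4)*y/10))*exp(-2^(1/4)*sqrt(3)*5^(3/4)*y/10) + (C3*sin(2^(1/4)*sqrt(3)*5^(3/4)*y/10) + C4*cos(2^(1/4)*sqrt(3)*5^(3/4)*y/10))*exp(2^(1/4)*sqrt(3)*5^(3/4)*y/10)


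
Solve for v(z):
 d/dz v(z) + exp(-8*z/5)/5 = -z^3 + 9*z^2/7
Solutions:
 v(z) = C1 - z^4/4 + 3*z^3/7 + exp(-8*z/5)/8


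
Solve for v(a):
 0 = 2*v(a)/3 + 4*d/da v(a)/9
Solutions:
 v(a) = C1*exp(-3*a/2)


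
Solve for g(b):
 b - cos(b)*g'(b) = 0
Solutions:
 g(b) = C1 + Integral(b/cos(b), b)


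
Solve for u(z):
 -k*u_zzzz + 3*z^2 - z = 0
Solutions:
 u(z) = C1 + C2*z + C3*z^2 + C4*z^3 + z^6/(120*k) - z^5/(120*k)


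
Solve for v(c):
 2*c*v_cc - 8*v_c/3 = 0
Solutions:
 v(c) = C1 + C2*c^(7/3)


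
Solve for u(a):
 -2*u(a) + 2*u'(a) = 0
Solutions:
 u(a) = C1*exp(a)


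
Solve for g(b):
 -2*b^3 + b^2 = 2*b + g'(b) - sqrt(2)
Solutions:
 g(b) = C1 - b^4/2 + b^3/3 - b^2 + sqrt(2)*b


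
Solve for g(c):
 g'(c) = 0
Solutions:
 g(c) = C1


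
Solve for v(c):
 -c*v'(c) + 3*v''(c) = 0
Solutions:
 v(c) = C1 + C2*erfi(sqrt(6)*c/6)


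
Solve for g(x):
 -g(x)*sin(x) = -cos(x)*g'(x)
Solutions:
 g(x) = C1/cos(x)


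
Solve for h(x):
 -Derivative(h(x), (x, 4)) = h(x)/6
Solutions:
 h(x) = (C1*sin(2^(1/4)*3^(3/4)*x/6) + C2*cos(2^(1/4)*3^(3/4)*x/6))*exp(-2^(1/4)*3^(3/4)*x/6) + (C3*sin(2^(1/4)*3^(3/4)*x/6) + C4*cos(2^(1/4)*3^(3/4)*x/6))*exp(2^(1/4)*3^(3/4)*x/6)


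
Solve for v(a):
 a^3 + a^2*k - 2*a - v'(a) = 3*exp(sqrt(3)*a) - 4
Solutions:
 v(a) = C1 + a^4/4 + a^3*k/3 - a^2 + 4*a - sqrt(3)*exp(sqrt(3)*a)


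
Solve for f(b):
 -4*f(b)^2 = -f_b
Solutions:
 f(b) = -1/(C1 + 4*b)


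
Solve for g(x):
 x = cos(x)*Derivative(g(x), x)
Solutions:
 g(x) = C1 + Integral(x/cos(x), x)


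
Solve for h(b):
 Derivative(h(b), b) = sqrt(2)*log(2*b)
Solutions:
 h(b) = C1 + sqrt(2)*b*log(b) - sqrt(2)*b + sqrt(2)*b*log(2)


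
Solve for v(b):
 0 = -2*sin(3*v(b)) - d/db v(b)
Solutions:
 v(b) = -acos((-C1 - exp(12*b))/(C1 - exp(12*b)))/3 + 2*pi/3
 v(b) = acos((-C1 - exp(12*b))/(C1 - exp(12*b)))/3


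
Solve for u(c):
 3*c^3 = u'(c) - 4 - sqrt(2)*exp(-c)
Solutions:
 u(c) = C1 + 3*c^4/4 + 4*c - sqrt(2)*exp(-c)


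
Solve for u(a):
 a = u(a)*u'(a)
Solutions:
 u(a) = -sqrt(C1 + a^2)
 u(a) = sqrt(C1 + a^2)


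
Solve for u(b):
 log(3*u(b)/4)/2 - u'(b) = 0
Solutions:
 2*Integral(1/(-log(_y) - log(3) + 2*log(2)), (_y, u(b))) = C1 - b


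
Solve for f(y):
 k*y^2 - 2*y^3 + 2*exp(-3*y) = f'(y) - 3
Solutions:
 f(y) = C1 + k*y^3/3 - y^4/2 + 3*y - 2*exp(-3*y)/3


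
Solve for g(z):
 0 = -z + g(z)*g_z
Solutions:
 g(z) = -sqrt(C1 + z^2)
 g(z) = sqrt(C1 + z^2)


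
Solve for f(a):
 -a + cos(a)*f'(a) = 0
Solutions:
 f(a) = C1 + Integral(a/cos(a), a)


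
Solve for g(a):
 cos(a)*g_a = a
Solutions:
 g(a) = C1 + Integral(a/cos(a), a)


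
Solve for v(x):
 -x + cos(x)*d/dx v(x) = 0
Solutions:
 v(x) = C1 + Integral(x/cos(x), x)


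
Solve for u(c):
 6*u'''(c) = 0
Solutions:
 u(c) = C1 + C2*c + C3*c^2


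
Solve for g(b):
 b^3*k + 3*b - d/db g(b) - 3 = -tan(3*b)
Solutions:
 g(b) = C1 + b^4*k/4 + 3*b^2/2 - 3*b - log(cos(3*b))/3


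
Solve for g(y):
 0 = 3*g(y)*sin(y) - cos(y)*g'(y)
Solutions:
 g(y) = C1/cos(y)^3


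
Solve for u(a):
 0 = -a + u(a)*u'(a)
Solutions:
 u(a) = -sqrt(C1 + a^2)
 u(a) = sqrt(C1 + a^2)


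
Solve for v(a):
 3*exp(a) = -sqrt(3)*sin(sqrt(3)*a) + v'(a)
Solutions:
 v(a) = C1 + 3*exp(a) - cos(sqrt(3)*a)


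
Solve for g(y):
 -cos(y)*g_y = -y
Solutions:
 g(y) = C1 + Integral(y/cos(y), y)


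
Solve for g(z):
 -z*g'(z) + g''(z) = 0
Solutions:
 g(z) = C1 + C2*erfi(sqrt(2)*z/2)


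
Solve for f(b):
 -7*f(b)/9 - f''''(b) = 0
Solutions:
 f(b) = (C1*sin(sqrt(6)*7^(1/4)*b/6) + C2*cos(sqrt(6)*7^(1/4)*b/6))*exp(-sqrt(6)*7^(1/4)*b/6) + (C3*sin(sqrt(6)*7^(1/4)*b/6) + C4*cos(sqrt(6)*7^(1/4)*b/6))*exp(sqrt(6)*7^(1/4)*b/6)


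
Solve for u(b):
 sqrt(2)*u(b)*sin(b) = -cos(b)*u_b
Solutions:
 u(b) = C1*cos(b)^(sqrt(2))


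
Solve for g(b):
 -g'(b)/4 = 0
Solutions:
 g(b) = C1


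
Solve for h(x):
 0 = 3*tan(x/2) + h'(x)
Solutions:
 h(x) = C1 + 6*log(cos(x/2))


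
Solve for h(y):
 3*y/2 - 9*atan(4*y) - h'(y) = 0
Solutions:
 h(y) = C1 + 3*y^2/4 - 9*y*atan(4*y) + 9*log(16*y^2 + 1)/8


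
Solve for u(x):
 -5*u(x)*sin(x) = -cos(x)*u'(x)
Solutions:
 u(x) = C1/cos(x)^5


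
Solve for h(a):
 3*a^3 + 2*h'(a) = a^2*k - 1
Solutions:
 h(a) = C1 - 3*a^4/8 + a^3*k/6 - a/2


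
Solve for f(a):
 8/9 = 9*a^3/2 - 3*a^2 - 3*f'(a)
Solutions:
 f(a) = C1 + 3*a^4/8 - a^3/3 - 8*a/27


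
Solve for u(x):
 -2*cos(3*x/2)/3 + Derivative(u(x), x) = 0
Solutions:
 u(x) = C1 + 4*sin(3*x/2)/9


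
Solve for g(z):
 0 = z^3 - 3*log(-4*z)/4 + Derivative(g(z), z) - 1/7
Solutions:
 g(z) = C1 - z^4/4 + 3*z*log(-z)/4 + z*(-17 + 42*log(2))/28


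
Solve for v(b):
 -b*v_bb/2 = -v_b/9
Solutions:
 v(b) = C1 + C2*b^(11/9)


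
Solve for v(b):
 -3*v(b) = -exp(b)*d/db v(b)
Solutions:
 v(b) = C1*exp(-3*exp(-b))


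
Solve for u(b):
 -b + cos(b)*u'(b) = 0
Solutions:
 u(b) = C1 + Integral(b/cos(b), b)


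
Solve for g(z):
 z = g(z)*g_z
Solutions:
 g(z) = -sqrt(C1 + z^2)
 g(z) = sqrt(C1 + z^2)


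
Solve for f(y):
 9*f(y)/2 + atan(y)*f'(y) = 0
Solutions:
 f(y) = C1*exp(-9*Integral(1/atan(y), y)/2)


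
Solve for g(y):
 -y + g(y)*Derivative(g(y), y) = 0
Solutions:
 g(y) = -sqrt(C1 + y^2)
 g(y) = sqrt(C1 + y^2)


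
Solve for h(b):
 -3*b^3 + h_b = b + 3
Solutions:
 h(b) = C1 + 3*b^4/4 + b^2/2 + 3*b


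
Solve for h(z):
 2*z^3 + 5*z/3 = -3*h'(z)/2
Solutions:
 h(z) = C1 - z^4/3 - 5*z^2/9


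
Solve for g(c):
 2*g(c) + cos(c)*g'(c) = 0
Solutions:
 g(c) = C1*(sin(c) - 1)/(sin(c) + 1)


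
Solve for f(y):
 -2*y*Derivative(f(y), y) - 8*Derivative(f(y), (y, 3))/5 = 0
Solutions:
 f(y) = C1 + Integral(C2*airyai(-10^(1/3)*y/2) + C3*airybi(-10^(1/3)*y/2), y)


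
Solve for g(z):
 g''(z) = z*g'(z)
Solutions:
 g(z) = C1 + C2*erfi(sqrt(2)*z/2)


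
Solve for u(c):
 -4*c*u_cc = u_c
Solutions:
 u(c) = C1 + C2*c^(3/4)


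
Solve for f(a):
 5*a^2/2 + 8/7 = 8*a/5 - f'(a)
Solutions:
 f(a) = C1 - 5*a^3/6 + 4*a^2/5 - 8*a/7


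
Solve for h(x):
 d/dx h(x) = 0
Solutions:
 h(x) = C1


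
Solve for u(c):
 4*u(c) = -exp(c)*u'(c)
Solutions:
 u(c) = C1*exp(4*exp(-c))


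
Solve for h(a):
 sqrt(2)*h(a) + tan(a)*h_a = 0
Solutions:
 h(a) = C1/sin(a)^(sqrt(2))


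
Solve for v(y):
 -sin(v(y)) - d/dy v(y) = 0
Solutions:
 v(y) = -acos((-C1 - exp(2*y))/(C1 - exp(2*y))) + 2*pi
 v(y) = acos((-C1 - exp(2*y))/(C1 - exp(2*y)))


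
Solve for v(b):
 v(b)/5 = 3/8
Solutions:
 v(b) = 15/8


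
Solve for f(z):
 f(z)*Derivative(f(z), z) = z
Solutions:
 f(z) = -sqrt(C1 + z^2)
 f(z) = sqrt(C1 + z^2)


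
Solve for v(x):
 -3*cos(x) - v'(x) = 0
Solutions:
 v(x) = C1 - 3*sin(x)


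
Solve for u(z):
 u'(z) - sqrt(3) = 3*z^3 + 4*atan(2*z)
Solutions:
 u(z) = C1 + 3*z^4/4 + 4*z*atan(2*z) + sqrt(3)*z - log(4*z^2 + 1)


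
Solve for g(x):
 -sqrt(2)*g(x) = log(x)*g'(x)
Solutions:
 g(x) = C1*exp(-sqrt(2)*li(x))


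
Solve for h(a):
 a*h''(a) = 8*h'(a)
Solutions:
 h(a) = C1 + C2*a^9


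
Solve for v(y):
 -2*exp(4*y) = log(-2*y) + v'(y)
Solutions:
 v(y) = C1 - y*log(-y) + y*(1 - log(2)) - exp(4*y)/2


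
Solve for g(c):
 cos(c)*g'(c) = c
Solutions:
 g(c) = C1 + Integral(c/cos(c), c)


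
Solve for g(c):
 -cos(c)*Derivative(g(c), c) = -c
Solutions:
 g(c) = C1 + Integral(c/cos(c), c)


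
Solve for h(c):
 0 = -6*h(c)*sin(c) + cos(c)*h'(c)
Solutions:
 h(c) = C1/cos(c)^6


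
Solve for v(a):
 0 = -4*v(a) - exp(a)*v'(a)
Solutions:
 v(a) = C1*exp(4*exp(-a))


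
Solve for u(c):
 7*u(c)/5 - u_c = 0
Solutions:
 u(c) = C1*exp(7*c/5)


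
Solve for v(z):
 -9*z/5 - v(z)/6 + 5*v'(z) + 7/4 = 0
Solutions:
 v(z) = C1*exp(z/30) - 54*z/5 - 627/2


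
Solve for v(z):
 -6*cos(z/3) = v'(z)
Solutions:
 v(z) = C1 - 18*sin(z/3)


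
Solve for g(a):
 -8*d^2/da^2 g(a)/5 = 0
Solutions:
 g(a) = C1 + C2*a


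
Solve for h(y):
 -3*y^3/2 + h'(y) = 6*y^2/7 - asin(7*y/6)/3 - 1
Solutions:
 h(y) = C1 + 3*y^4/8 + 2*y^3/7 - y*asin(7*y/6)/3 - y - sqrt(36 - 49*y^2)/21


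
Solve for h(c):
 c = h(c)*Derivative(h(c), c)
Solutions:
 h(c) = -sqrt(C1 + c^2)
 h(c) = sqrt(C1 + c^2)


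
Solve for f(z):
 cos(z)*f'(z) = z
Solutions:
 f(z) = C1 + Integral(z/cos(z), z)


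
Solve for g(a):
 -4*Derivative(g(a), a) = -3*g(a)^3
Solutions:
 g(a) = -sqrt(2)*sqrt(-1/(C1 + 3*a))
 g(a) = sqrt(2)*sqrt(-1/(C1 + 3*a))


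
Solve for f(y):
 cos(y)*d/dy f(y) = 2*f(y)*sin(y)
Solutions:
 f(y) = C1/cos(y)^2


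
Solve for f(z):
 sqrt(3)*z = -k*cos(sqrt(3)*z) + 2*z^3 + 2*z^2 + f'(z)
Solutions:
 f(z) = C1 + sqrt(3)*k*sin(sqrt(3)*z)/3 - z^4/2 - 2*z^3/3 + sqrt(3)*z^2/2


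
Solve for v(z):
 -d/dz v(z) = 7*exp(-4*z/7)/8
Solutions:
 v(z) = C1 + 49*exp(-4*z/7)/32


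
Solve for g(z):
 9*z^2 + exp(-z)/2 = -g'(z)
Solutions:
 g(z) = C1 - 3*z^3 + exp(-z)/2


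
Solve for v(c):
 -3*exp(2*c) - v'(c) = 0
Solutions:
 v(c) = C1 - 3*exp(2*c)/2


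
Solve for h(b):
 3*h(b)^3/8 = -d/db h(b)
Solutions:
 h(b) = -2*sqrt(-1/(C1 - 3*b))
 h(b) = 2*sqrt(-1/(C1 - 3*b))


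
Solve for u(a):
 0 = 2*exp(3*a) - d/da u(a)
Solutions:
 u(a) = C1 + 2*exp(3*a)/3


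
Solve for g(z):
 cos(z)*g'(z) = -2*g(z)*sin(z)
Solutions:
 g(z) = C1*cos(z)^2


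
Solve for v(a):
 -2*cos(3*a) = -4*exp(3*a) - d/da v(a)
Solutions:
 v(a) = C1 - 4*exp(3*a)/3 + 2*sin(3*a)/3


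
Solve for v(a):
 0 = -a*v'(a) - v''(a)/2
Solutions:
 v(a) = C1 + C2*erf(a)


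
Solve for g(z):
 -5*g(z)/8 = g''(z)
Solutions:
 g(z) = C1*sin(sqrt(10)*z/4) + C2*cos(sqrt(10)*z/4)


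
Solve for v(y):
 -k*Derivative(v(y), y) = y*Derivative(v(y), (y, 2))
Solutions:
 v(y) = C1 + y^(1 - re(k))*(C2*sin(log(y)*Abs(im(k))) + C3*cos(log(y)*im(k)))


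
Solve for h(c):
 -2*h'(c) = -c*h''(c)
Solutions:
 h(c) = C1 + C2*c^3


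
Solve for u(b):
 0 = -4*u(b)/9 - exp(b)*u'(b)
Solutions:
 u(b) = C1*exp(4*exp(-b)/9)


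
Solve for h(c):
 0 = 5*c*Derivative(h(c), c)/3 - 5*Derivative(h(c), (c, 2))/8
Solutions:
 h(c) = C1 + C2*erfi(2*sqrt(3)*c/3)


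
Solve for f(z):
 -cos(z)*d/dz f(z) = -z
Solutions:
 f(z) = C1 + Integral(z/cos(z), z)


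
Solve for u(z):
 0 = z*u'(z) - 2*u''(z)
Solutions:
 u(z) = C1 + C2*erfi(z/2)


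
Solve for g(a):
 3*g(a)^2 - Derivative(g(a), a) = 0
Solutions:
 g(a) = -1/(C1 + 3*a)


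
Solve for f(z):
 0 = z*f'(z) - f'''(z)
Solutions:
 f(z) = C1 + Integral(C2*airyai(z) + C3*airybi(z), z)


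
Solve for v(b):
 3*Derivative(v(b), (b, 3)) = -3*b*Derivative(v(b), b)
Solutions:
 v(b) = C1 + Integral(C2*airyai(-b) + C3*airybi(-b), b)


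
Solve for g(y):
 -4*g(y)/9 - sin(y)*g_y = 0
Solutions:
 g(y) = C1*(cos(y) + 1)^(2/9)/(cos(y) - 1)^(2/9)


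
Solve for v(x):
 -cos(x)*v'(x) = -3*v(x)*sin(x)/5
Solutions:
 v(x) = C1/cos(x)^(3/5)


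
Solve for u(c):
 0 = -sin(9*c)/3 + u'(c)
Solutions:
 u(c) = C1 - cos(9*c)/27


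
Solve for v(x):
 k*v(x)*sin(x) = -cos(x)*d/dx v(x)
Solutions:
 v(x) = C1*exp(k*log(cos(x)))


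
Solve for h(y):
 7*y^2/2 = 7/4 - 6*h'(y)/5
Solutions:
 h(y) = C1 - 35*y^3/36 + 35*y/24


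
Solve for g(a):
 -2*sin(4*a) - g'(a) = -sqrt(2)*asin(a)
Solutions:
 g(a) = C1 + sqrt(2)*(a*asin(a) + sqrt(1 - a^2)) + cos(4*a)/2


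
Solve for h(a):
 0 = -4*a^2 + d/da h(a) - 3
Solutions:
 h(a) = C1 + 4*a^3/3 + 3*a


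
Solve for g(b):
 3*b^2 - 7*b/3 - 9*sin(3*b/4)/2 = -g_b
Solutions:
 g(b) = C1 - b^3 + 7*b^2/6 - 6*cos(3*b/4)


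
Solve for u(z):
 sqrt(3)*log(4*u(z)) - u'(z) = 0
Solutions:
 -sqrt(3)*Integral(1/(log(_y) + 2*log(2)), (_y, u(z)))/3 = C1 - z


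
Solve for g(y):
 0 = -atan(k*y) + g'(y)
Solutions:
 g(y) = C1 + Piecewise((y*atan(k*y) - log(k^2*y^2 + 1)/(2*k), Ne(k, 0)), (0, True))


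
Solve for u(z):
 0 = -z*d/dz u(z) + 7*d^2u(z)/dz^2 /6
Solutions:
 u(z) = C1 + C2*erfi(sqrt(21)*z/7)


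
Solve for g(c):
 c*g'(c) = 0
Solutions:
 g(c) = C1


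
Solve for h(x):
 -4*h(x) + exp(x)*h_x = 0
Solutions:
 h(x) = C1*exp(-4*exp(-x))


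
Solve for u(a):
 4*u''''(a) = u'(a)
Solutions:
 u(a) = C1 + C4*exp(2^(1/3)*a/2) + (C2*sin(2^(1/3)*sqrt(3)*a/4) + C3*cos(2^(1/3)*sqrt(3)*a/4))*exp(-2^(1/3)*a/4)


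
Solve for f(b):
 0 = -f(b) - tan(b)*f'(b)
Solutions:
 f(b) = C1/sin(b)


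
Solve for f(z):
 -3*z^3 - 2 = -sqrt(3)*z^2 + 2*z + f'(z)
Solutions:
 f(z) = C1 - 3*z^4/4 + sqrt(3)*z^3/3 - z^2 - 2*z


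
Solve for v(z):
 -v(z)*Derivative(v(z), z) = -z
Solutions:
 v(z) = -sqrt(C1 + z^2)
 v(z) = sqrt(C1 + z^2)


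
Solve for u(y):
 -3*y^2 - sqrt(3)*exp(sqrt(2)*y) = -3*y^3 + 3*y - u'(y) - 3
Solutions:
 u(y) = C1 - 3*y^4/4 + y^3 + 3*y^2/2 - 3*y + sqrt(6)*exp(sqrt(2)*y)/2


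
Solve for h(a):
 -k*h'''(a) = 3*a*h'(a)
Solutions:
 h(a) = C1 + Integral(C2*airyai(3^(1/3)*a*(-1/k)^(1/3)) + C3*airybi(3^(1/3)*a*(-1/k)^(1/3)), a)


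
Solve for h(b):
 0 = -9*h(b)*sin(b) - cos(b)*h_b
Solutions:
 h(b) = C1*cos(b)^9


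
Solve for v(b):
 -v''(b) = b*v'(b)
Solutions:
 v(b) = C1 + C2*erf(sqrt(2)*b/2)


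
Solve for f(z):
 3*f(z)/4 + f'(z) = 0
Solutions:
 f(z) = C1*exp(-3*z/4)


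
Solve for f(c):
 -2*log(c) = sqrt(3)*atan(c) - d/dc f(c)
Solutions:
 f(c) = C1 + 2*c*log(c) - 2*c + sqrt(3)*(c*atan(c) - log(c^2 + 1)/2)


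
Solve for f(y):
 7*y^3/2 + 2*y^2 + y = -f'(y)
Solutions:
 f(y) = C1 - 7*y^4/8 - 2*y^3/3 - y^2/2


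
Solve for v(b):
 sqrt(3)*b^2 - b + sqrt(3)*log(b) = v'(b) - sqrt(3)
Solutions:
 v(b) = C1 + sqrt(3)*b^3/3 - b^2/2 + sqrt(3)*b*log(b)


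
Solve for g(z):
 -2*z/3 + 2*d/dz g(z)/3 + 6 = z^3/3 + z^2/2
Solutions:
 g(z) = C1 + z^4/8 + z^3/4 + z^2/2 - 9*z


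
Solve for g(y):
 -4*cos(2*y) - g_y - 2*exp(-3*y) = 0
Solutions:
 g(y) = C1 - 2*sin(2*y) + 2*exp(-3*y)/3


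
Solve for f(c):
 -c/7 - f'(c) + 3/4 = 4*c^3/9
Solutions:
 f(c) = C1 - c^4/9 - c^2/14 + 3*c/4


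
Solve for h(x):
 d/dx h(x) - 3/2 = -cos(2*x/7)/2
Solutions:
 h(x) = C1 + 3*x/2 - 7*sin(2*x/7)/4


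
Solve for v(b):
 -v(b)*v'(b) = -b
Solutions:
 v(b) = -sqrt(C1 + b^2)
 v(b) = sqrt(C1 + b^2)


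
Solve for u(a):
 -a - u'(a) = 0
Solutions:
 u(a) = C1 - a^2/2


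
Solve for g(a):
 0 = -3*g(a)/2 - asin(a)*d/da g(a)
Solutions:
 g(a) = C1*exp(-3*Integral(1/asin(a), a)/2)


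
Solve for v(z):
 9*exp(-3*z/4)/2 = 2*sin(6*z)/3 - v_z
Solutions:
 v(z) = C1 - cos(6*z)/9 + 6*exp(-3*z/4)


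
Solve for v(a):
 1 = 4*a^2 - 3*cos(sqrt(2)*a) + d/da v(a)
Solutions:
 v(a) = C1 - 4*a^3/3 + a + 3*sqrt(2)*sin(sqrt(2)*a)/2


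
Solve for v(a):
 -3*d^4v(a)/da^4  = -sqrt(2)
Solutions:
 v(a) = C1 + C2*a + C3*a^2 + C4*a^3 + sqrt(2)*a^4/72


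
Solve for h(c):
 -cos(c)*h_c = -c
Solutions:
 h(c) = C1 + Integral(c/cos(c), c)


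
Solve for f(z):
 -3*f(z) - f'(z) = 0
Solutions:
 f(z) = C1*exp(-3*z)


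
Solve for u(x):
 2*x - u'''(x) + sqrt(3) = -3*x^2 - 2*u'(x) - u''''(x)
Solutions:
 u(x) = C1 + C4*exp(-x) - x^3/2 - x^2/2 - 3*x/2 - sqrt(3)*x/2 + (C2*sin(x) + C3*cos(x))*exp(x)


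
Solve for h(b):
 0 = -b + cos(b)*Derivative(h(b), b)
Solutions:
 h(b) = C1 + Integral(b/cos(b), b)


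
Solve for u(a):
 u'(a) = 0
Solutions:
 u(a) = C1


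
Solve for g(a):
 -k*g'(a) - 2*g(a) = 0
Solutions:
 g(a) = C1*exp(-2*a/k)


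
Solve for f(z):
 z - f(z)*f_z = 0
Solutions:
 f(z) = -sqrt(C1 + z^2)
 f(z) = sqrt(C1 + z^2)


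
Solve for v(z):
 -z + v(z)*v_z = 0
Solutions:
 v(z) = -sqrt(C1 + z^2)
 v(z) = sqrt(C1 + z^2)


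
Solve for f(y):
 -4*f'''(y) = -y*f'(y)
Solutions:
 f(y) = C1 + Integral(C2*airyai(2^(1/3)*y/2) + C3*airybi(2^(1/3)*y/2), y)


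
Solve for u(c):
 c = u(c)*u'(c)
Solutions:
 u(c) = -sqrt(C1 + c^2)
 u(c) = sqrt(C1 + c^2)


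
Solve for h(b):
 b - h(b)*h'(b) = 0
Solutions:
 h(b) = -sqrt(C1 + b^2)
 h(b) = sqrt(C1 + b^2)


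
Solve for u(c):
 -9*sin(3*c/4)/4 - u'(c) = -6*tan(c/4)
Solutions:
 u(c) = C1 - 24*log(cos(c/4)) + 3*cos(3*c/4)


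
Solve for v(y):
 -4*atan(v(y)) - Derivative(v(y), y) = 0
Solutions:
 Integral(1/atan(_y), (_y, v(y))) = C1 - 4*y


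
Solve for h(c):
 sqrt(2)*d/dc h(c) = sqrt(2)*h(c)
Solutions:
 h(c) = C1*exp(c)


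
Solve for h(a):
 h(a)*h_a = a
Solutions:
 h(a) = -sqrt(C1 + a^2)
 h(a) = sqrt(C1 + a^2)


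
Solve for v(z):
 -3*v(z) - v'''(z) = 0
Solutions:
 v(z) = C3*exp(-3^(1/3)*z) + (C1*sin(3^(5/6)*z/2) + C2*cos(3^(5/6)*z/2))*exp(3^(1/3)*z/2)


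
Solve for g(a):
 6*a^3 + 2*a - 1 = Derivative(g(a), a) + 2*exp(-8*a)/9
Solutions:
 g(a) = C1 + 3*a^4/2 + a^2 - a + exp(-8*a)/36


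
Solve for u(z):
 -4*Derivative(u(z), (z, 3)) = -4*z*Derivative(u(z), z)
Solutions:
 u(z) = C1 + Integral(C2*airyai(z) + C3*airybi(z), z)
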